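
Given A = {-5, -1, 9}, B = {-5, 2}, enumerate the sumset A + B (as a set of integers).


A + B = {a + b : a ∈ A, b ∈ B}.
Enumerate all |A|·|B| = 3·2 = 6 pairs (a, b) and collect distinct sums.
a = -5: -5+-5=-10, -5+2=-3
a = -1: -1+-5=-6, -1+2=1
a = 9: 9+-5=4, 9+2=11
Collecting distinct sums: A + B = {-10, -6, -3, 1, 4, 11}
|A + B| = 6

A + B = {-10, -6, -3, 1, 4, 11}


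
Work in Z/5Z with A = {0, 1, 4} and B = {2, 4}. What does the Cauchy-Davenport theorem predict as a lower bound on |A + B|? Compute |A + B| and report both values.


Cauchy-Davenport: |A + B| ≥ min(p, |A| + |B| - 1) for A, B nonempty in Z/pZ.
|A| = 3, |B| = 2, p = 5.
CD lower bound = min(5, 3 + 2 - 1) = min(5, 4) = 4.
Compute A + B mod 5 directly:
a = 0: 0+2=2, 0+4=4
a = 1: 1+2=3, 1+4=0
a = 4: 4+2=1, 4+4=3
A + B = {0, 1, 2, 3, 4}, so |A + B| = 5.
Verify: 5 ≥ 4? Yes ✓.

CD lower bound = 4, actual |A + B| = 5.


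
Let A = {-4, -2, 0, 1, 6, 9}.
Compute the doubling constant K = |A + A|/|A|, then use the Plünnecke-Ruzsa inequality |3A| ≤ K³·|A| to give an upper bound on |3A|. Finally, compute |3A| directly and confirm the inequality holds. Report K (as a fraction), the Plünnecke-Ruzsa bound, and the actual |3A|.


|A| = 6.
Step 1: Compute A + A by enumerating all 36 pairs.
A + A = {-8, -6, -4, -3, -2, -1, 0, 1, 2, 4, 5, 6, 7, 9, 10, 12, 15, 18}, so |A + A| = 18.
Step 2: Doubling constant K = |A + A|/|A| = 18/6 = 18/6 ≈ 3.0000.
Step 3: Plünnecke-Ruzsa gives |3A| ≤ K³·|A| = (3.0000)³ · 6 ≈ 162.0000.
Step 4: Compute 3A = A + A + A directly by enumerating all triples (a,b,c) ∈ A³; |3A| = 32.
Step 5: Check 32 ≤ 162.0000? Yes ✓.

K = 18/6, Plünnecke-Ruzsa bound K³|A| ≈ 162.0000, |3A| = 32, inequality holds.


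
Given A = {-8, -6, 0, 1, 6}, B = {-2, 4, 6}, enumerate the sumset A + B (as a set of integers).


A + B = {a + b : a ∈ A, b ∈ B}.
Enumerate all |A|·|B| = 5·3 = 15 pairs (a, b) and collect distinct sums.
a = -8: -8+-2=-10, -8+4=-4, -8+6=-2
a = -6: -6+-2=-8, -6+4=-2, -6+6=0
a = 0: 0+-2=-2, 0+4=4, 0+6=6
a = 1: 1+-2=-1, 1+4=5, 1+6=7
a = 6: 6+-2=4, 6+4=10, 6+6=12
Collecting distinct sums: A + B = {-10, -8, -4, -2, -1, 0, 4, 5, 6, 7, 10, 12}
|A + B| = 12

A + B = {-10, -8, -4, -2, -1, 0, 4, 5, 6, 7, 10, 12}


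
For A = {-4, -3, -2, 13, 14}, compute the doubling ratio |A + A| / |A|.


|A| = 5.
Compute A + A by enumerating all 25 pairs.
A + A = {-8, -7, -6, -5, -4, 9, 10, 11, 12, 26, 27, 28}, so |A + A| = 12.
K = |A + A| / |A| = 12/5 (already in lowest terms) ≈ 2.4000.
Reference: AP of size 5 gives K = 9/5 ≈ 1.8000; a fully generic set of size 5 gives K ≈ 3.0000.

|A| = 5, |A + A| = 12, K = 12/5.


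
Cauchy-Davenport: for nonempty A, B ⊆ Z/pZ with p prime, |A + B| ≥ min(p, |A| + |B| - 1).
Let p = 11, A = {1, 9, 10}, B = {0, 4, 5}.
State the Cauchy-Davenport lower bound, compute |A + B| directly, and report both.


Cauchy-Davenport: |A + B| ≥ min(p, |A| + |B| - 1) for A, B nonempty in Z/pZ.
|A| = 3, |B| = 3, p = 11.
CD lower bound = min(11, 3 + 3 - 1) = min(11, 5) = 5.
Compute A + B mod 11 directly:
a = 1: 1+0=1, 1+4=5, 1+5=6
a = 9: 9+0=9, 9+4=2, 9+5=3
a = 10: 10+0=10, 10+4=3, 10+5=4
A + B = {1, 2, 3, 4, 5, 6, 9, 10}, so |A + B| = 8.
Verify: 8 ≥ 5? Yes ✓.

CD lower bound = 5, actual |A + B| = 8.


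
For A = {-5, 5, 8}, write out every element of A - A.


A - A = {a - a' : a, a' ∈ A}.
Compute a - a' for each ordered pair (a, a'):
a = -5: -5--5=0, -5-5=-10, -5-8=-13
a = 5: 5--5=10, 5-5=0, 5-8=-3
a = 8: 8--5=13, 8-5=3, 8-8=0
Collecting distinct values (and noting 0 appears from a-a):
A - A = {-13, -10, -3, 0, 3, 10, 13}
|A - A| = 7

A - A = {-13, -10, -3, 0, 3, 10, 13}


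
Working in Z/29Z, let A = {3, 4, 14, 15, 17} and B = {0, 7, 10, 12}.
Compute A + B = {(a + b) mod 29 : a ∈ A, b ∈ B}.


Work in Z/29Z: reduce every sum a + b modulo 29.
Enumerate all 20 pairs:
a = 3: 3+0=3, 3+7=10, 3+10=13, 3+12=15
a = 4: 4+0=4, 4+7=11, 4+10=14, 4+12=16
a = 14: 14+0=14, 14+7=21, 14+10=24, 14+12=26
a = 15: 15+0=15, 15+7=22, 15+10=25, 15+12=27
a = 17: 17+0=17, 17+7=24, 17+10=27, 17+12=0
Distinct residues collected: {0, 3, 4, 10, 11, 13, 14, 15, 16, 17, 21, 22, 24, 25, 26, 27}
|A + B| = 16 (out of 29 total residues).

A + B = {0, 3, 4, 10, 11, 13, 14, 15, 16, 17, 21, 22, 24, 25, 26, 27}


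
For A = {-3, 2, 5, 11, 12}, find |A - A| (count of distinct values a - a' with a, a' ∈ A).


A - A = {a - a' : a, a' ∈ A}; |A| = 5.
Bounds: 2|A|-1 ≤ |A - A| ≤ |A|² - |A| + 1, i.e. 9 ≤ |A - A| ≤ 21.
Note: 0 ∈ A - A always (from a - a). The set is symmetric: if d ∈ A - A then -d ∈ A - A.
Enumerate nonzero differences d = a - a' with a > a' (then include -d):
Positive differences: {1, 3, 5, 6, 7, 8, 9, 10, 14, 15}
Full difference set: {0} ∪ (positive diffs) ∪ (negative diffs).
|A - A| = 1 + 2·10 = 21 (matches direct enumeration: 21).

|A - A| = 21


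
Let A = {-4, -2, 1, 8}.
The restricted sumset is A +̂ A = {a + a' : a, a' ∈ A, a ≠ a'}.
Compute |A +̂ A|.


Restricted sumset: A +̂ A = {a + a' : a ∈ A, a' ∈ A, a ≠ a'}.
Equivalently, take A + A and drop any sum 2a that is achievable ONLY as a + a for a ∈ A (i.e. sums representable only with equal summands).
Enumerate pairs (a, a') with a < a' (symmetric, so each unordered pair gives one sum; this covers all a ≠ a'):
  -4 + -2 = -6
  -4 + 1 = -3
  -4 + 8 = 4
  -2 + 1 = -1
  -2 + 8 = 6
  1 + 8 = 9
Collected distinct sums: {-6, -3, -1, 4, 6, 9}
|A +̂ A| = 6
(Reference bound: |A +̂ A| ≥ 2|A| - 3 for |A| ≥ 2, with |A| = 4 giving ≥ 5.)

|A +̂ A| = 6


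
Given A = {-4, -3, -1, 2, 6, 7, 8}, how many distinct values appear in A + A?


A + A = {a + a' : a, a' ∈ A}; |A| = 7.
General bounds: 2|A| - 1 ≤ |A + A| ≤ |A|(|A|+1)/2, i.e. 13 ≤ |A + A| ≤ 28.
Lower bound 2|A|-1 is attained iff A is an arithmetic progression.
Enumerate sums a + a' for a ≤ a' (symmetric, so this suffices):
a = -4: -4+-4=-8, -4+-3=-7, -4+-1=-5, -4+2=-2, -4+6=2, -4+7=3, -4+8=4
a = -3: -3+-3=-6, -3+-1=-4, -3+2=-1, -3+6=3, -3+7=4, -3+8=5
a = -1: -1+-1=-2, -1+2=1, -1+6=5, -1+7=6, -1+8=7
a = 2: 2+2=4, 2+6=8, 2+7=9, 2+8=10
a = 6: 6+6=12, 6+7=13, 6+8=14
a = 7: 7+7=14, 7+8=15
a = 8: 8+8=16
Distinct sums: {-8, -7, -6, -5, -4, -2, -1, 1, 2, 3, 4, 5, 6, 7, 8, 9, 10, 12, 13, 14, 15, 16}
|A + A| = 22

|A + A| = 22


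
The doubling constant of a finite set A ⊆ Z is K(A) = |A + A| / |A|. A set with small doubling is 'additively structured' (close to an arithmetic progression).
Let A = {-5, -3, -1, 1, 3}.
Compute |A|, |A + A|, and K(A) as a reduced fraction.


|A| = 5.
Compute A + A by enumerating all 25 pairs.
A + A = {-10, -8, -6, -4, -2, 0, 2, 4, 6}, so |A + A| = 9.
K = |A + A| / |A| = 9/5 (already in lowest terms) ≈ 1.8000.
Reference: AP of size 5 gives K = 9/5 ≈ 1.8000; a fully generic set of size 5 gives K ≈ 3.0000.

|A| = 5, |A + A| = 9, K = 9/5.


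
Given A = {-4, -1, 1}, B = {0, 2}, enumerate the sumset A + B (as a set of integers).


A + B = {a + b : a ∈ A, b ∈ B}.
Enumerate all |A|·|B| = 3·2 = 6 pairs (a, b) and collect distinct sums.
a = -4: -4+0=-4, -4+2=-2
a = -1: -1+0=-1, -1+2=1
a = 1: 1+0=1, 1+2=3
Collecting distinct sums: A + B = {-4, -2, -1, 1, 3}
|A + B| = 5

A + B = {-4, -2, -1, 1, 3}


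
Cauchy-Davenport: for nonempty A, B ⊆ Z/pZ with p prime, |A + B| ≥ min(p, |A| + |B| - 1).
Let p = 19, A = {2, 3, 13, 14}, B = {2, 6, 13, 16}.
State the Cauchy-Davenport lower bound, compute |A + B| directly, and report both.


Cauchy-Davenport: |A + B| ≥ min(p, |A| + |B| - 1) for A, B nonempty in Z/pZ.
|A| = 4, |B| = 4, p = 19.
CD lower bound = min(19, 4 + 4 - 1) = min(19, 7) = 7.
Compute A + B mod 19 directly:
a = 2: 2+2=4, 2+6=8, 2+13=15, 2+16=18
a = 3: 3+2=5, 3+6=9, 3+13=16, 3+16=0
a = 13: 13+2=15, 13+6=0, 13+13=7, 13+16=10
a = 14: 14+2=16, 14+6=1, 14+13=8, 14+16=11
A + B = {0, 1, 4, 5, 7, 8, 9, 10, 11, 15, 16, 18}, so |A + B| = 12.
Verify: 12 ≥ 7? Yes ✓.

CD lower bound = 7, actual |A + B| = 12.


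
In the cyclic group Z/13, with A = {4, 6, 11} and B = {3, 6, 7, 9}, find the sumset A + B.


Work in Z/13Z: reduce every sum a + b modulo 13.
Enumerate all 12 pairs:
a = 4: 4+3=7, 4+6=10, 4+7=11, 4+9=0
a = 6: 6+3=9, 6+6=12, 6+7=0, 6+9=2
a = 11: 11+3=1, 11+6=4, 11+7=5, 11+9=7
Distinct residues collected: {0, 1, 2, 4, 5, 7, 9, 10, 11, 12}
|A + B| = 10 (out of 13 total residues).

A + B = {0, 1, 2, 4, 5, 7, 9, 10, 11, 12}


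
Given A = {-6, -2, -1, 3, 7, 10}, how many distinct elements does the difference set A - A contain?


A - A = {a - a' : a, a' ∈ A}; |A| = 6.
Bounds: 2|A|-1 ≤ |A - A| ≤ |A|² - |A| + 1, i.e. 11 ≤ |A - A| ≤ 31.
Note: 0 ∈ A - A always (from a - a). The set is symmetric: if d ∈ A - A then -d ∈ A - A.
Enumerate nonzero differences d = a - a' with a > a' (then include -d):
Positive differences: {1, 3, 4, 5, 7, 8, 9, 11, 12, 13, 16}
Full difference set: {0} ∪ (positive diffs) ∪ (negative diffs).
|A - A| = 1 + 2·11 = 23 (matches direct enumeration: 23).

|A - A| = 23


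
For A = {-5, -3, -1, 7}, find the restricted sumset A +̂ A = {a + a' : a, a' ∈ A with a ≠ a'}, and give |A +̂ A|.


Restricted sumset: A +̂ A = {a + a' : a ∈ A, a' ∈ A, a ≠ a'}.
Equivalently, take A + A and drop any sum 2a that is achievable ONLY as a + a for a ∈ A (i.e. sums representable only with equal summands).
Enumerate pairs (a, a') with a < a' (symmetric, so each unordered pair gives one sum; this covers all a ≠ a'):
  -5 + -3 = -8
  -5 + -1 = -6
  -5 + 7 = 2
  -3 + -1 = -4
  -3 + 7 = 4
  -1 + 7 = 6
Collected distinct sums: {-8, -6, -4, 2, 4, 6}
|A +̂ A| = 6
(Reference bound: |A +̂ A| ≥ 2|A| - 3 for |A| ≥ 2, with |A| = 4 giving ≥ 5.)

|A +̂ A| = 6


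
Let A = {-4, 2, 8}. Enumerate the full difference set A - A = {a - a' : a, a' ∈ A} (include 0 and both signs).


A - A = {a - a' : a, a' ∈ A}.
Compute a - a' for each ordered pair (a, a'):
a = -4: -4--4=0, -4-2=-6, -4-8=-12
a = 2: 2--4=6, 2-2=0, 2-8=-6
a = 8: 8--4=12, 8-2=6, 8-8=0
Collecting distinct values (and noting 0 appears from a-a):
A - A = {-12, -6, 0, 6, 12}
|A - A| = 5

A - A = {-12, -6, 0, 6, 12}


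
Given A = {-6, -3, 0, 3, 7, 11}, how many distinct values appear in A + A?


A + A = {a + a' : a, a' ∈ A}; |A| = 6.
General bounds: 2|A| - 1 ≤ |A + A| ≤ |A|(|A|+1)/2, i.e. 11 ≤ |A + A| ≤ 21.
Lower bound 2|A|-1 is attained iff A is an arithmetic progression.
Enumerate sums a + a' for a ≤ a' (symmetric, so this suffices):
a = -6: -6+-6=-12, -6+-3=-9, -6+0=-6, -6+3=-3, -6+7=1, -6+11=5
a = -3: -3+-3=-6, -3+0=-3, -3+3=0, -3+7=4, -3+11=8
a = 0: 0+0=0, 0+3=3, 0+7=7, 0+11=11
a = 3: 3+3=6, 3+7=10, 3+11=14
a = 7: 7+7=14, 7+11=18
a = 11: 11+11=22
Distinct sums: {-12, -9, -6, -3, 0, 1, 3, 4, 5, 6, 7, 8, 10, 11, 14, 18, 22}
|A + A| = 17

|A + A| = 17


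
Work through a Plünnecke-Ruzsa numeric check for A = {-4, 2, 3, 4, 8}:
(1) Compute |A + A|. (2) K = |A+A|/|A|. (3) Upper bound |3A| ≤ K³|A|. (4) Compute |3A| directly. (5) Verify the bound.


|A| = 5.
Step 1: Compute A + A by enumerating all 25 pairs.
A + A = {-8, -2, -1, 0, 4, 5, 6, 7, 8, 10, 11, 12, 16}, so |A + A| = 13.
Step 2: Doubling constant K = |A + A|/|A| = 13/5 = 13/5 ≈ 2.6000.
Step 3: Plünnecke-Ruzsa gives |3A| ≤ K³·|A| = (2.6000)³ · 5 ≈ 87.8800.
Step 4: Compute 3A = A + A + A directly by enumerating all triples (a,b,c) ∈ A³; |3A| = 24.
Step 5: Check 24 ≤ 87.8800? Yes ✓.

K = 13/5, Plünnecke-Ruzsa bound K³|A| ≈ 87.8800, |3A| = 24, inequality holds.


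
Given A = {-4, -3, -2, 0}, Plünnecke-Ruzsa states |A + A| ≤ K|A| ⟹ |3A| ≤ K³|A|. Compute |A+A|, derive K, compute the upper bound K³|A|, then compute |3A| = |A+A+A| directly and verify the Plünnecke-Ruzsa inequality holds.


|A| = 4.
Step 1: Compute A + A by enumerating all 16 pairs.
A + A = {-8, -7, -6, -5, -4, -3, -2, 0}, so |A + A| = 8.
Step 2: Doubling constant K = |A + A|/|A| = 8/4 = 8/4 ≈ 2.0000.
Step 3: Plünnecke-Ruzsa gives |3A| ≤ K³·|A| = (2.0000)³ · 4 ≈ 32.0000.
Step 4: Compute 3A = A + A + A directly by enumerating all triples (a,b,c) ∈ A³; |3A| = 12.
Step 5: Check 12 ≤ 32.0000? Yes ✓.

K = 8/4, Plünnecke-Ruzsa bound K³|A| ≈ 32.0000, |3A| = 12, inequality holds.


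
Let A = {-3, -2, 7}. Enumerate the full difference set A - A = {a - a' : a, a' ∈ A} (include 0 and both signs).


A - A = {a - a' : a, a' ∈ A}.
Compute a - a' for each ordered pair (a, a'):
a = -3: -3--3=0, -3--2=-1, -3-7=-10
a = -2: -2--3=1, -2--2=0, -2-7=-9
a = 7: 7--3=10, 7--2=9, 7-7=0
Collecting distinct values (and noting 0 appears from a-a):
A - A = {-10, -9, -1, 0, 1, 9, 10}
|A - A| = 7

A - A = {-10, -9, -1, 0, 1, 9, 10}


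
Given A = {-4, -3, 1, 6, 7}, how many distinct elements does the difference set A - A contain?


A - A = {a - a' : a, a' ∈ A}; |A| = 5.
Bounds: 2|A|-1 ≤ |A - A| ≤ |A|² - |A| + 1, i.e. 9 ≤ |A - A| ≤ 21.
Note: 0 ∈ A - A always (from a - a). The set is symmetric: if d ∈ A - A then -d ∈ A - A.
Enumerate nonzero differences d = a - a' with a > a' (then include -d):
Positive differences: {1, 4, 5, 6, 9, 10, 11}
Full difference set: {0} ∪ (positive diffs) ∪ (negative diffs).
|A - A| = 1 + 2·7 = 15 (matches direct enumeration: 15).

|A - A| = 15


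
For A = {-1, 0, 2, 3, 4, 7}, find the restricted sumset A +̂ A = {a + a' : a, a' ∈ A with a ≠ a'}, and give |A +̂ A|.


Restricted sumset: A +̂ A = {a + a' : a ∈ A, a' ∈ A, a ≠ a'}.
Equivalently, take A + A and drop any sum 2a that is achievable ONLY as a + a for a ∈ A (i.e. sums representable only with equal summands).
Enumerate pairs (a, a') with a < a' (symmetric, so each unordered pair gives one sum; this covers all a ≠ a'):
  -1 + 0 = -1
  -1 + 2 = 1
  -1 + 3 = 2
  -1 + 4 = 3
  -1 + 7 = 6
  0 + 2 = 2
  0 + 3 = 3
  0 + 4 = 4
  0 + 7 = 7
  2 + 3 = 5
  2 + 4 = 6
  2 + 7 = 9
  3 + 4 = 7
  3 + 7 = 10
  4 + 7 = 11
Collected distinct sums: {-1, 1, 2, 3, 4, 5, 6, 7, 9, 10, 11}
|A +̂ A| = 11
(Reference bound: |A +̂ A| ≥ 2|A| - 3 for |A| ≥ 2, with |A| = 6 giving ≥ 9.)

|A +̂ A| = 11


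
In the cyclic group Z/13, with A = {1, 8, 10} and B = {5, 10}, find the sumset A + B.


Work in Z/13Z: reduce every sum a + b modulo 13.
Enumerate all 6 pairs:
a = 1: 1+5=6, 1+10=11
a = 8: 8+5=0, 8+10=5
a = 10: 10+5=2, 10+10=7
Distinct residues collected: {0, 2, 5, 6, 7, 11}
|A + B| = 6 (out of 13 total residues).

A + B = {0, 2, 5, 6, 7, 11}


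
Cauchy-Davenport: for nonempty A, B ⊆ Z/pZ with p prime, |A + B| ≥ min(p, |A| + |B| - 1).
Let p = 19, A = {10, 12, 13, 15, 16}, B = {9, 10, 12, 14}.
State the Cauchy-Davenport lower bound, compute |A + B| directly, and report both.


Cauchy-Davenport: |A + B| ≥ min(p, |A| + |B| - 1) for A, B nonempty in Z/pZ.
|A| = 5, |B| = 4, p = 19.
CD lower bound = min(19, 5 + 4 - 1) = min(19, 8) = 8.
Compute A + B mod 19 directly:
a = 10: 10+9=0, 10+10=1, 10+12=3, 10+14=5
a = 12: 12+9=2, 12+10=3, 12+12=5, 12+14=7
a = 13: 13+9=3, 13+10=4, 13+12=6, 13+14=8
a = 15: 15+9=5, 15+10=6, 15+12=8, 15+14=10
a = 16: 16+9=6, 16+10=7, 16+12=9, 16+14=11
A + B = {0, 1, 2, 3, 4, 5, 6, 7, 8, 9, 10, 11}, so |A + B| = 12.
Verify: 12 ≥ 8? Yes ✓.

CD lower bound = 8, actual |A + B| = 12.


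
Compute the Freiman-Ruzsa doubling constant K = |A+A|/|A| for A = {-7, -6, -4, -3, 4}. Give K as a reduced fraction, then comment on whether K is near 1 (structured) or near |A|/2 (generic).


|A| = 5.
Compute A + A by enumerating all 25 pairs.
A + A = {-14, -13, -12, -11, -10, -9, -8, -7, -6, -3, -2, 0, 1, 8}, so |A + A| = 14.
K = |A + A| / |A| = 14/5 (already in lowest terms) ≈ 2.8000.
Reference: AP of size 5 gives K = 9/5 ≈ 1.8000; a fully generic set of size 5 gives K ≈ 3.0000.

|A| = 5, |A + A| = 14, K = 14/5.


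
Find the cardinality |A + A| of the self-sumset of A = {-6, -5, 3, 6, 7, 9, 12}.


A + A = {a + a' : a, a' ∈ A}; |A| = 7.
General bounds: 2|A| - 1 ≤ |A + A| ≤ |A|(|A|+1)/2, i.e. 13 ≤ |A + A| ≤ 28.
Lower bound 2|A|-1 is attained iff A is an arithmetic progression.
Enumerate sums a + a' for a ≤ a' (symmetric, so this suffices):
a = -6: -6+-6=-12, -6+-5=-11, -6+3=-3, -6+6=0, -6+7=1, -6+9=3, -6+12=6
a = -5: -5+-5=-10, -5+3=-2, -5+6=1, -5+7=2, -5+9=4, -5+12=7
a = 3: 3+3=6, 3+6=9, 3+7=10, 3+9=12, 3+12=15
a = 6: 6+6=12, 6+7=13, 6+9=15, 6+12=18
a = 7: 7+7=14, 7+9=16, 7+12=19
a = 9: 9+9=18, 9+12=21
a = 12: 12+12=24
Distinct sums: {-12, -11, -10, -3, -2, 0, 1, 2, 3, 4, 6, 7, 9, 10, 12, 13, 14, 15, 16, 18, 19, 21, 24}
|A + A| = 23

|A + A| = 23


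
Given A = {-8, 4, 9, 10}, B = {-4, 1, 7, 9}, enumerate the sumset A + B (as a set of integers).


A + B = {a + b : a ∈ A, b ∈ B}.
Enumerate all |A|·|B| = 4·4 = 16 pairs (a, b) and collect distinct sums.
a = -8: -8+-4=-12, -8+1=-7, -8+7=-1, -8+9=1
a = 4: 4+-4=0, 4+1=5, 4+7=11, 4+9=13
a = 9: 9+-4=5, 9+1=10, 9+7=16, 9+9=18
a = 10: 10+-4=6, 10+1=11, 10+7=17, 10+9=19
Collecting distinct sums: A + B = {-12, -7, -1, 0, 1, 5, 6, 10, 11, 13, 16, 17, 18, 19}
|A + B| = 14

A + B = {-12, -7, -1, 0, 1, 5, 6, 10, 11, 13, 16, 17, 18, 19}


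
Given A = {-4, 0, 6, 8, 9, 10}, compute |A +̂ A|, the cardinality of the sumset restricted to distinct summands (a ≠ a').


Restricted sumset: A +̂ A = {a + a' : a ∈ A, a' ∈ A, a ≠ a'}.
Equivalently, take A + A and drop any sum 2a that is achievable ONLY as a + a for a ∈ A (i.e. sums representable only with equal summands).
Enumerate pairs (a, a') with a < a' (symmetric, so each unordered pair gives one sum; this covers all a ≠ a'):
  -4 + 0 = -4
  -4 + 6 = 2
  -4 + 8 = 4
  -4 + 9 = 5
  -4 + 10 = 6
  0 + 6 = 6
  0 + 8 = 8
  0 + 9 = 9
  0 + 10 = 10
  6 + 8 = 14
  6 + 9 = 15
  6 + 10 = 16
  8 + 9 = 17
  8 + 10 = 18
  9 + 10 = 19
Collected distinct sums: {-4, 2, 4, 5, 6, 8, 9, 10, 14, 15, 16, 17, 18, 19}
|A +̂ A| = 14
(Reference bound: |A +̂ A| ≥ 2|A| - 3 for |A| ≥ 2, with |A| = 6 giving ≥ 9.)

|A +̂ A| = 14


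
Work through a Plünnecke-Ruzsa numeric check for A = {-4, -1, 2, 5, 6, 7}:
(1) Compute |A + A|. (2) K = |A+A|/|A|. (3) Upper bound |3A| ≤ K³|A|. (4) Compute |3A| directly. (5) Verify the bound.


|A| = 6.
Step 1: Compute A + A by enumerating all 36 pairs.
A + A = {-8, -5, -2, 1, 2, 3, 4, 5, 6, 7, 8, 9, 10, 11, 12, 13, 14}, so |A + A| = 17.
Step 2: Doubling constant K = |A + A|/|A| = 17/6 = 17/6 ≈ 2.8333.
Step 3: Plünnecke-Ruzsa gives |3A| ≤ K³·|A| = (2.8333)³ · 6 ≈ 136.4722.
Step 4: Compute 3A = A + A + A directly by enumerating all triples (a,b,c) ∈ A³; |3A| = 28.
Step 5: Check 28 ≤ 136.4722? Yes ✓.

K = 17/6, Plünnecke-Ruzsa bound K³|A| ≈ 136.4722, |3A| = 28, inequality holds.


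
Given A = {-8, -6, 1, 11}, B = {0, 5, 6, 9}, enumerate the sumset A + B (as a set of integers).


A + B = {a + b : a ∈ A, b ∈ B}.
Enumerate all |A|·|B| = 4·4 = 16 pairs (a, b) and collect distinct sums.
a = -8: -8+0=-8, -8+5=-3, -8+6=-2, -8+9=1
a = -6: -6+0=-6, -6+5=-1, -6+6=0, -6+9=3
a = 1: 1+0=1, 1+5=6, 1+6=7, 1+9=10
a = 11: 11+0=11, 11+5=16, 11+6=17, 11+9=20
Collecting distinct sums: A + B = {-8, -6, -3, -2, -1, 0, 1, 3, 6, 7, 10, 11, 16, 17, 20}
|A + B| = 15

A + B = {-8, -6, -3, -2, -1, 0, 1, 3, 6, 7, 10, 11, 16, 17, 20}


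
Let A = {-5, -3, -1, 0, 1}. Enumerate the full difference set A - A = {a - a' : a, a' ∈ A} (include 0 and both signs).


A - A = {a - a' : a, a' ∈ A}.
Compute a - a' for each ordered pair (a, a'):
a = -5: -5--5=0, -5--3=-2, -5--1=-4, -5-0=-5, -5-1=-6
a = -3: -3--5=2, -3--3=0, -3--1=-2, -3-0=-3, -3-1=-4
a = -1: -1--5=4, -1--3=2, -1--1=0, -1-0=-1, -1-1=-2
a = 0: 0--5=5, 0--3=3, 0--1=1, 0-0=0, 0-1=-1
a = 1: 1--5=6, 1--3=4, 1--1=2, 1-0=1, 1-1=0
Collecting distinct values (and noting 0 appears from a-a):
A - A = {-6, -5, -4, -3, -2, -1, 0, 1, 2, 3, 4, 5, 6}
|A - A| = 13

A - A = {-6, -5, -4, -3, -2, -1, 0, 1, 2, 3, 4, 5, 6}


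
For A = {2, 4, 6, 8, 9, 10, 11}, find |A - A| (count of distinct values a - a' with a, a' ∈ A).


A - A = {a - a' : a, a' ∈ A}; |A| = 7.
Bounds: 2|A|-1 ≤ |A - A| ≤ |A|² - |A| + 1, i.e. 13 ≤ |A - A| ≤ 43.
Note: 0 ∈ A - A always (from a - a). The set is symmetric: if d ∈ A - A then -d ∈ A - A.
Enumerate nonzero differences d = a - a' with a > a' (then include -d):
Positive differences: {1, 2, 3, 4, 5, 6, 7, 8, 9}
Full difference set: {0} ∪ (positive diffs) ∪ (negative diffs).
|A - A| = 1 + 2·9 = 19 (matches direct enumeration: 19).

|A - A| = 19


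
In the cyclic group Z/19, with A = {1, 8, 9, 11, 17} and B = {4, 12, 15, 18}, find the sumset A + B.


Work in Z/19Z: reduce every sum a + b modulo 19.
Enumerate all 20 pairs:
a = 1: 1+4=5, 1+12=13, 1+15=16, 1+18=0
a = 8: 8+4=12, 8+12=1, 8+15=4, 8+18=7
a = 9: 9+4=13, 9+12=2, 9+15=5, 9+18=8
a = 11: 11+4=15, 11+12=4, 11+15=7, 11+18=10
a = 17: 17+4=2, 17+12=10, 17+15=13, 17+18=16
Distinct residues collected: {0, 1, 2, 4, 5, 7, 8, 10, 12, 13, 15, 16}
|A + B| = 12 (out of 19 total residues).

A + B = {0, 1, 2, 4, 5, 7, 8, 10, 12, 13, 15, 16}


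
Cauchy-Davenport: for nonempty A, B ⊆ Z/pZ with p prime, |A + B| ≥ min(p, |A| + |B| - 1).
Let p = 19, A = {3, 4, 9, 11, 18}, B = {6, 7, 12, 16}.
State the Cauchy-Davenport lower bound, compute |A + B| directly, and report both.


Cauchy-Davenport: |A + B| ≥ min(p, |A| + |B| - 1) for A, B nonempty in Z/pZ.
|A| = 5, |B| = 4, p = 19.
CD lower bound = min(19, 5 + 4 - 1) = min(19, 8) = 8.
Compute A + B mod 19 directly:
a = 3: 3+6=9, 3+7=10, 3+12=15, 3+16=0
a = 4: 4+6=10, 4+7=11, 4+12=16, 4+16=1
a = 9: 9+6=15, 9+7=16, 9+12=2, 9+16=6
a = 11: 11+6=17, 11+7=18, 11+12=4, 11+16=8
a = 18: 18+6=5, 18+7=6, 18+12=11, 18+16=15
A + B = {0, 1, 2, 4, 5, 6, 8, 9, 10, 11, 15, 16, 17, 18}, so |A + B| = 14.
Verify: 14 ≥ 8? Yes ✓.

CD lower bound = 8, actual |A + B| = 14.


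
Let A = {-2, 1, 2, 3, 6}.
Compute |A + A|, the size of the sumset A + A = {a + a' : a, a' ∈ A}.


A + A = {a + a' : a, a' ∈ A}; |A| = 5.
General bounds: 2|A| - 1 ≤ |A + A| ≤ |A|(|A|+1)/2, i.e. 9 ≤ |A + A| ≤ 15.
Lower bound 2|A|-1 is attained iff A is an arithmetic progression.
Enumerate sums a + a' for a ≤ a' (symmetric, so this suffices):
a = -2: -2+-2=-4, -2+1=-1, -2+2=0, -2+3=1, -2+6=4
a = 1: 1+1=2, 1+2=3, 1+3=4, 1+6=7
a = 2: 2+2=4, 2+3=5, 2+6=8
a = 3: 3+3=6, 3+6=9
a = 6: 6+6=12
Distinct sums: {-4, -1, 0, 1, 2, 3, 4, 5, 6, 7, 8, 9, 12}
|A + A| = 13

|A + A| = 13


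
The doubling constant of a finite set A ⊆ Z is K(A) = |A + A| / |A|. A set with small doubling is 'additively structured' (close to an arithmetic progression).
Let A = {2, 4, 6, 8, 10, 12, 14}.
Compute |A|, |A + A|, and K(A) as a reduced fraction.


|A| = 7.
Compute A + A by enumerating all 49 pairs.
A + A = {4, 6, 8, 10, 12, 14, 16, 18, 20, 22, 24, 26, 28}, so |A + A| = 13.
K = |A + A| / |A| = 13/7 (already in lowest terms) ≈ 1.8571.
Reference: AP of size 7 gives K = 13/7 ≈ 1.8571; a fully generic set of size 7 gives K ≈ 4.0000.

|A| = 7, |A + A| = 13, K = 13/7.


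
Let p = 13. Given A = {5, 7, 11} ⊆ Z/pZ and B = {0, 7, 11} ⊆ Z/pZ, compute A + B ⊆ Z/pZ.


Work in Z/13Z: reduce every sum a + b modulo 13.
Enumerate all 9 pairs:
a = 5: 5+0=5, 5+7=12, 5+11=3
a = 7: 7+0=7, 7+7=1, 7+11=5
a = 11: 11+0=11, 11+7=5, 11+11=9
Distinct residues collected: {1, 3, 5, 7, 9, 11, 12}
|A + B| = 7 (out of 13 total residues).

A + B = {1, 3, 5, 7, 9, 11, 12}


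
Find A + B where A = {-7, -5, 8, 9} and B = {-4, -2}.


A + B = {a + b : a ∈ A, b ∈ B}.
Enumerate all |A|·|B| = 4·2 = 8 pairs (a, b) and collect distinct sums.
a = -7: -7+-4=-11, -7+-2=-9
a = -5: -5+-4=-9, -5+-2=-7
a = 8: 8+-4=4, 8+-2=6
a = 9: 9+-4=5, 9+-2=7
Collecting distinct sums: A + B = {-11, -9, -7, 4, 5, 6, 7}
|A + B| = 7

A + B = {-11, -9, -7, 4, 5, 6, 7}


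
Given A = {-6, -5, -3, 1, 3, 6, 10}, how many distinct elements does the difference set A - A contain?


A - A = {a - a' : a, a' ∈ A}; |A| = 7.
Bounds: 2|A|-1 ≤ |A - A| ≤ |A|² - |A| + 1, i.e. 13 ≤ |A - A| ≤ 43.
Note: 0 ∈ A - A always (from a - a). The set is symmetric: if d ∈ A - A then -d ∈ A - A.
Enumerate nonzero differences d = a - a' with a > a' (then include -d):
Positive differences: {1, 2, 3, 4, 5, 6, 7, 8, 9, 11, 12, 13, 15, 16}
Full difference set: {0} ∪ (positive diffs) ∪ (negative diffs).
|A - A| = 1 + 2·14 = 29 (matches direct enumeration: 29).

|A - A| = 29


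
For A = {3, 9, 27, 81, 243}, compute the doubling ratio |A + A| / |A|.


|A| = 5.
Compute A + A by enumerating all 25 pairs.
A + A = {6, 12, 18, 30, 36, 54, 84, 90, 108, 162, 246, 252, 270, 324, 486}, so |A + A| = 15.
K = |A + A| / |A| = 15/5 = 3/1 ≈ 3.0000.
Reference: AP of size 5 gives K = 9/5 ≈ 1.8000; a fully generic set of size 5 gives K ≈ 3.0000.

|A| = 5, |A + A| = 15, K = 15/5 = 3/1.


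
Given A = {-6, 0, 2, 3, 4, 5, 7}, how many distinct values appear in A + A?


A + A = {a + a' : a, a' ∈ A}; |A| = 7.
General bounds: 2|A| - 1 ≤ |A + A| ≤ |A|(|A|+1)/2, i.e. 13 ≤ |A + A| ≤ 28.
Lower bound 2|A|-1 is attained iff A is an arithmetic progression.
Enumerate sums a + a' for a ≤ a' (symmetric, so this suffices):
a = -6: -6+-6=-12, -6+0=-6, -6+2=-4, -6+3=-3, -6+4=-2, -6+5=-1, -6+7=1
a = 0: 0+0=0, 0+2=2, 0+3=3, 0+4=4, 0+5=5, 0+7=7
a = 2: 2+2=4, 2+3=5, 2+4=6, 2+5=7, 2+7=9
a = 3: 3+3=6, 3+4=7, 3+5=8, 3+7=10
a = 4: 4+4=8, 4+5=9, 4+7=11
a = 5: 5+5=10, 5+7=12
a = 7: 7+7=14
Distinct sums: {-12, -6, -4, -3, -2, -1, 0, 1, 2, 3, 4, 5, 6, 7, 8, 9, 10, 11, 12, 14}
|A + A| = 20

|A + A| = 20


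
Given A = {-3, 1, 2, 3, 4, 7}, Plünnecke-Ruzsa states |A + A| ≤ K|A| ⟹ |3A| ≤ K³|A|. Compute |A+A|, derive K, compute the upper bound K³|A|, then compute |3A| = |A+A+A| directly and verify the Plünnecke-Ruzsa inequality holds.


|A| = 6.
Step 1: Compute A + A by enumerating all 36 pairs.
A + A = {-6, -2, -1, 0, 1, 2, 3, 4, 5, 6, 7, 8, 9, 10, 11, 14}, so |A + A| = 16.
Step 2: Doubling constant K = |A + A|/|A| = 16/6 = 16/6 ≈ 2.6667.
Step 3: Plünnecke-Ruzsa gives |3A| ≤ K³·|A| = (2.6667)³ · 6 ≈ 113.7778.
Step 4: Compute 3A = A + A + A directly by enumerating all triples (a,b,c) ∈ A³; |3A| = 26.
Step 5: Check 26 ≤ 113.7778? Yes ✓.

K = 16/6, Plünnecke-Ruzsa bound K³|A| ≈ 113.7778, |3A| = 26, inequality holds.


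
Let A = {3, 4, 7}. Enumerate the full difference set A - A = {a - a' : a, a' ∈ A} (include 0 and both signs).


A - A = {a - a' : a, a' ∈ A}.
Compute a - a' for each ordered pair (a, a'):
a = 3: 3-3=0, 3-4=-1, 3-7=-4
a = 4: 4-3=1, 4-4=0, 4-7=-3
a = 7: 7-3=4, 7-4=3, 7-7=0
Collecting distinct values (and noting 0 appears from a-a):
A - A = {-4, -3, -1, 0, 1, 3, 4}
|A - A| = 7

A - A = {-4, -3, -1, 0, 1, 3, 4}


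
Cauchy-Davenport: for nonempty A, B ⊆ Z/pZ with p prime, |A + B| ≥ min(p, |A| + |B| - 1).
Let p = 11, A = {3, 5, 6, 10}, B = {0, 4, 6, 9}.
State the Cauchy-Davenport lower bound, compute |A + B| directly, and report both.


Cauchy-Davenport: |A + B| ≥ min(p, |A| + |B| - 1) for A, B nonempty in Z/pZ.
|A| = 4, |B| = 4, p = 11.
CD lower bound = min(11, 4 + 4 - 1) = min(11, 7) = 7.
Compute A + B mod 11 directly:
a = 3: 3+0=3, 3+4=7, 3+6=9, 3+9=1
a = 5: 5+0=5, 5+4=9, 5+6=0, 5+9=3
a = 6: 6+0=6, 6+4=10, 6+6=1, 6+9=4
a = 10: 10+0=10, 10+4=3, 10+6=5, 10+9=8
A + B = {0, 1, 3, 4, 5, 6, 7, 8, 9, 10}, so |A + B| = 10.
Verify: 10 ≥ 7? Yes ✓.

CD lower bound = 7, actual |A + B| = 10.


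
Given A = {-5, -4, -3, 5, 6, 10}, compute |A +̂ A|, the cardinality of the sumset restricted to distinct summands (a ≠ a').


Restricted sumset: A +̂ A = {a + a' : a ∈ A, a' ∈ A, a ≠ a'}.
Equivalently, take A + A and drop any sum 2a that is achievable ONLY as a + a for a ∈ A (i.e. sums representable only with equal summands).
Enumerate pairs (a, a') with a < a' (symmetric, so each unordered pair gives one sum; this covers all a ≠ a'):
  -5 + -4 = -9
  -5 + -3 = -8
  -5 + 5 = 0
  -5 + 6 = 1
  -5 + 10 = 5
  -4 + -3 = -7
  -4 + 5 = 1
  -4 + 6 = 2
  -4 + 10 = 6
  -3 + 5 = 2
  -3 + 6 = 3
  -3 + 10 = 7
  5 + 6 = 11
  5 + 10 = 15
  6 + 10 = 16
Collected distinct sums: {-9, -8, -7, 0, 1, 2, 3, 5, 6, 7, 11, 15, 16}
|A +̂ A| = 13
(Reference bound: |A +̂ A| ≥ 2|A| - 3 for |A| ≥ 2, with |A| = 6 giving ≥ 9.)

|A +̂ A| = 13


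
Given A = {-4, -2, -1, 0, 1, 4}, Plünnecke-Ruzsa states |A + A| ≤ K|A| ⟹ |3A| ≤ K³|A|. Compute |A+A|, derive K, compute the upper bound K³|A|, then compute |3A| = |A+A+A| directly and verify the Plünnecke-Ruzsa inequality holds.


|A| = 6.
Step 1: Compute A + A by enumerating all 36 pairs.
A + A = {-8, -6, -5, -4, -3, -2, -1, 0, 1, 2, 3, 4, 5, 8}, so |A + A| = 14.
Step 2: Doubling constant K = |A + A|/|A| = 14/6 = 14/6 ≈ 2.3333.
Step 3: Plünnecke-Ruzsa gives |3A| ≤ K³·|A| = (2.3333)³ · 6 ≈ 76.2222.
Step 4: Compute 3A = A + A + A directly by enumerating all triples (a,b,c) ∈ A³; |3A| = 22.
Step 5: Check 22 ≤ 76.2222? Yes ✓.

K = 14/6, Plünnecke-Ruzsa bound K³|A| ≈ 76.2222, |3A| = 22, inequality holds.


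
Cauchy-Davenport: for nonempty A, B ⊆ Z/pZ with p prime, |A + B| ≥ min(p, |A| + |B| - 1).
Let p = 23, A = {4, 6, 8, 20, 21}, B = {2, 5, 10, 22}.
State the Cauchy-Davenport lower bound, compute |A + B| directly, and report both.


Cauchy-Davenport: |A + B| ≥ min(p, |A| + |B| - 1) for A, B nonempty in Z/pZ.
|A| = 5, |B| = 4, p = 23.
CD lower bound = min(23, 5 + 4 - 1) = min(23, 8) = 8.
Compute A + B mod 23 directly:
a = 4: 4+2=6, 4+5=9, 4+10=14, 4+22=3
a = 6: 6+2=8, 6+5=11, 6+10=16, 6+22=5
a = 8: 8+2=10, 8+5=13, 8+10=18, 8+22=7
a = 20: 20+2=22, 20+5=2, 20+10=7, 20+22=19
a = 21: 21+2=0, 21+5=3, 21+10=8, 21+22=20
A + B = {0, 2, 3, 5, 6, 7, 8, 9, 10, 11, 13, 14, 16, 18, 19, 20, 22}, so |A + B| = 17.
Verify: 17 ≥ 8? Yes ✓.

CD lower bound = 8, actual |A + B| = 17.


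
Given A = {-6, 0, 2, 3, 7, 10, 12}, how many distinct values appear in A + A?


A + A = {a + a' : a, a' ∈ A}; |A| = 7.
General bounds: 2|A| - 1 ≤ |A + A| ≤ |A|(|A|+1)/2, i.e. 13 ≤ |A + A| ≤ 28.
Lower bound 2|A|-1 is attained iff A is an arithmetic progression.
Enumerate sums a + a' for a ≤ a' (symmetric, so this suffices):
a = -6: -6+-6=-12, -6+0=-6, -6+2=-4, -6+3=-3, -6+7=1, -6+10=4, -6+12=6
a = 0: 0+0=0, 0+2=2, 0+3=3, 0+7=7, 0+10=10, 0+12=12
a = 2: 2+2=4, 2+3=5, 2+7=9, 2+10=12, 2+12=14
a = 3: 3+3=6, 3+7=10, 3+10=13, 3+12=15
a = 7: 7+7=14, 7+10=17, 7+12=19
a = 10: 10+10=20, 10+12=22
a = 12: 12+12=24
Distinct sums: {-12, -6, -4, -3, 0, 1, 2, 3, 4, 5, 6, 7, 9, 10, 12, 13, 14, 15, 17, 19, 20, 22, 24}
|A + A| = 23

|A + A| = 23


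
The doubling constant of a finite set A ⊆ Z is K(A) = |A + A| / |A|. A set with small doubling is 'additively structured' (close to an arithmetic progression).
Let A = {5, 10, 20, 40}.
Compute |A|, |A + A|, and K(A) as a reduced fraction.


|A| = 4.
Compute A + A by enumerating all 16 pairs.
A + A = {10, 15, 20, 25, 30, 40, 45, 50, 60, 80}, so |A + A| = 10.
K = |A + A| / |A| = 10/4 = 5/2 ≈ 2.5000.
Reference: AP of size 4 gives K = 7/4 ≈ 1.7500; a fully generic set of size 4 gives K ≈ 2.5000.

|A| = 4, |A + A| = 10, K = 10/4 = 5/2.


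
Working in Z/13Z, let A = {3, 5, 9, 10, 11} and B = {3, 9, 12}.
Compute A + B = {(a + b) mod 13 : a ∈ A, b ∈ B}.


Work in Z/13Z: reduce every sum a + b modulo 13.
Enumerate all 15 pairs:
a = 3: 3+3=6, 3+9=12, 3+12=2
a = 5: 5+3=8, 5+9=1, 5+12=4
a = 9: 9+3=12, 9+9=5, 9+12=8
a = 10: 10+3=0, 10+9=6, 10+12=9
a = 11: 11+3=1, 11+9=7, 11+12=10
Distinct residues collected: {0, 1, 2, 4, 5, 6, 7, 8, 9, 10, 12}
|A + B| = 11 (out of 13 total residues).

A + B = {0, 1, 2, 4, 5, 6, 7, 8, 9, 10, 12}


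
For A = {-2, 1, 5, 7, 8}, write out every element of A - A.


A - A = {a - a' : a, a' ∈ A}.
Compute a - a' for each ordered pair (a, a'):
a = -2: -2--2=0, -2-1=-3, -2-5=-7, -2-7=-9, -2-8=-10
a = 1: 1--2=3, 1-1=0, 1-5=-4, 1-7=-6, 1-8=-7
a = 5: 5--2=7, 5-1=4, 5-5=0, 5-7=-2, 5-8=-3
a = 7: 7--2=9, 7-1=6, 7-5=2, 7-7=0, 7-8=-1
a = 8: 8--2=10, 8-1=7, 8-5=3, 8-7=1, 8-8=0
Collecting distinct values (and noting 0 appears from a-a):
A - A = {-10, -9, -7, -6, -4, -3, -2, -1, 0, 1, 2, 3, 4, 6, 7, 9, 10}
|A - A| = 17

A - A = {-10, -9, -7, -6, -4, -3, -2, -1, 0, 1, 2, 3, 4, 6, 7, 9, 10}


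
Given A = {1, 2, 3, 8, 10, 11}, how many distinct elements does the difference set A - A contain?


A - A = {a - a' : a, a' ∈ A}; |A| = 6.
Bounds: 2|A|-1 ≤ |A - A| ≤ |A|² - |A| + 1, i.e. 11 ≤ |A - A| ≤ 31.
Note: 0 ∈ A - A always (from a - a). The set is symmetric: if d ∈ A - A then -d ∈ A - A.
Enumerate nonzero differences d = a - a' with a > a' (then include -d):
Positive differences: {1, 2, 3, 5, 6, 7, 8, 9, 10}
Full difference set: {0} ∪ (positive diffs) ∪ (negative diffs).
|A - A| = 1 + 2·9 = 19 (matches direct enumeration: 19).

|A - A| = 19


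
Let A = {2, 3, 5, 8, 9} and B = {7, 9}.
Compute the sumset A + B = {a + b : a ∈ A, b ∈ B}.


A + B = {a + b : a ∈ A, b ∈ B}.
Enumerate all |A|·|B| = 5·2 = 10 pairs (a, b) and collect distinct sums.
a = 2: 2+7=9, 2+9=11
a = 3: 3+7=10, 3+9=12
a = 5: 5+7=12, 5+9=14
a = 8: 8+7=15, 8+9=17
a = 9: 9+7=16, 9+9=18
Collecting distinct sums: A + B = {9, 10, 11, 12, 14, 15, 16, 17, 18}
|A + B| = 9

A + B = {9, 10, 11, 12, 14, 15, 16, 17, 18}


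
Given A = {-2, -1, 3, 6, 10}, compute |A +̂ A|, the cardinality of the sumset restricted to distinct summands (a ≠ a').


Restricted sumset: A +̂ A = {a + a' : a ∈ A, a' ∈ A, a ≠ a'}.
Equivalently, take A + A and drop any sum 2a that is achievable ONLY as a + a for a ∈ A (i.e. sums representable only with equal summands).
Enumerate pairs (a, a') with a < a' (symmetric, so each unordered pair gives one sum; this covers all a ≠ a'):
  -2 + -1 = -3
  -2 + 3 = 1
  -2 + 6 = 4
  -2 + 10 = 8
  -1 + 3 = 2
  -1 + 6 = 5
  -1 + 10 = 9
  3 + 6 = 9
  3 + 10 = 13
  6 + 10 = 16
Collected distinct sums: {-3, 1, 2, 4, 5, 8, 9, 13, 16}
|A +̂ A| = 9
(Reference bound: |A +̂ A| ≥ 2|A| - 3 for |A| ≥ 2, with |A| = 5 giving ≥ 7.)

|A +̂ A| = 9


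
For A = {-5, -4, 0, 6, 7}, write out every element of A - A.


A - A = {a - a' : a, a' ∈ A}.
Compute a - a' for each ordered pair (a, a'):
a = -5: -5--5=0, -5--4=-1, -5-0=-5, -5-6=-11, -5-7=-12
a = -4: -4--5=1, -4--4=0, -4-0=-4, -4-6=-10, -4-7=-11
a = 0: 0--5=5, 0--4=4, 0-0=0, 0-6=-6, 0-7=-7
a = 6: 6--5=11, 6--4=10, 6-0=6, 6-6=0, 6-7=-1
a = 7: 7--5=12, 7--4=11, 7-0=7, 7-6=1, 7-7=0
Collecting distinct values (and noting 0 appears from a-a):
A - A = {-12, -11, -10, -7, -6, -5, -4, -1, 0, 1, 4, 5, 6, 7, 10, 11, 12}
|A - A| = 17

A - A = {-12, -11, -10, -7, -6, -5, -4, -1, 0, 1, 4, 5, 6, 7, 10, 11, 12}


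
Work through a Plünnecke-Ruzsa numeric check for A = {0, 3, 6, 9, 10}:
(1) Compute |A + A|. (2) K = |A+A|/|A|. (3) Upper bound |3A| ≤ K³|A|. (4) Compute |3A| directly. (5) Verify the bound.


|A| = 5.
Step 1: Compute A + A by enumerating all 25 pairs.
A + A = {0, 3, 6, 9, 10, 12, 13, 15, 16, 18, 19, 20}, so |A + A| = 12.
Step 2: Doubling constant K = |A + A|/|A| = 12/5 = 12/5 ≈ 2.4000.
Step 3: Plünnecke-Ruzsa gives |3A| ≤ K³·|A| = (2.4000)³ · 5 ≈ 69.1200.
Step 4: Compute 3A = A + A + A directly by enumerating all triples (a,b,c) ∈ A³; |3A| = 22.
Step 5: Check 22 ≤ 69.1200? Yes ✓.

K = 12/5, Plünnecke-Ruzsa bound K³|A| ≈ 69.1200, |3A| = 22, inequality holds.


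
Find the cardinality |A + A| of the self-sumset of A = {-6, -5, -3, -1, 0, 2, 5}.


A + A = {a + a' : a, a' ∈ A}; |A| = 7.
General bounds: 2|A| - 1 ≤ |A + A| ≤ |A|(|A|+1)/2, i.e. 13 ≤ |A + A| ≤ 28.
Lower bound 2|A|-1 is attained iff A is an arithmetic progression.
Enumerate sums a + a' for a ≤ a' (symmetric, so this suffices):
a = -6: -6+-6=-12, -6+-5=-11, -6+-3=-9, -6+-1=-7, -6+0=-6, -6+2=-4, -6+5=-1
a = -5: -5+-5=-10, -5+-3=-8, -5+-1=-6, -5+0=-5, -5+2=-3, -5+5=0
a = -3: -3+-3=-6, -3+-1=-4, -3+0=-3, -3+2=-1, -3+5=2
a = -1: -1+-1=-2, -1+0=-1, -1+2=1, -1+5=4
a = 0: 0+0=0, 0+2=2, 0+5=5
a = 2: 2+2=4, 2+5=7
a = 5: 5+5=10
Distinct sums: {-12, -11, -10, -9, -8, -7, -6, -5, -4, -3, -2, -1, 0, 1, 2, 4, 5, 7, 10}
|A + A| = 19

|A + A| = 19


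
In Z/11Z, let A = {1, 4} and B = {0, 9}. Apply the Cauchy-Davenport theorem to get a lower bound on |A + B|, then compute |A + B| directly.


Cauchy-Davenport: |A + B| ≥ min(p, |A| + |B| - 1) for A, B nonempty in Z/pZ.
|A| = 2, |B| = 2, p = 11.
CD lower bound = min(11, 2 + 2 - 1) = min(11, 3) = 3.
Compute A + B mod 11 directly:
a = 1: 1+0=1, 1+9=10
a = 4: 4+0=4, 4+9=2
A + B = {1, 2, 4, 10}, so |A + B| = 4.
Verify: 4 ≥ 3? Yes ✓.

CD lower bound = 3, actual |A + B| = 4.


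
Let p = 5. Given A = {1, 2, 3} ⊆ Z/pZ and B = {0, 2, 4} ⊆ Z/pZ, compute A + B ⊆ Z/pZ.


Work in Z/5Z: reduce every sum a + b modulo 5.
Enumerate all 9 pairs:
a = 1: 1+0=1, 1+2=3, 1+4=0
a = 2: 2+0=2, 2+2=4, 2+4=1
a = 3: 3+0=3, 3+2=0, 3+4=2
Distinct residues collected: {0, 1, 2, 3, 4}
|A + B| = 5 (out of 5 total residues).

A + B = {0, 1, 2, 3, 4}


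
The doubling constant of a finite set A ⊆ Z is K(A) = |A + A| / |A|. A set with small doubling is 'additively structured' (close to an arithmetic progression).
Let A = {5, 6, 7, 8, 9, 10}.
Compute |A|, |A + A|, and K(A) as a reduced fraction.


|A| = 6.
Compute A + A by enumerating all 36 pairs.
A + A = {10, 11, 12, 13, 14, 15, 16, 17, 18, 19, 20}, so |A + A| = 11.
K = |A + A| / |A| = 11/6 (already in lowest terms) ≈ 1.8333.
Reference: AP of size 6 gives K = 11/6 ≈ 1.8333; a fully generic set of size 6 gives K ≈ 3.5000.

|A| = 6, |A + A| = 11, K = 11/6.


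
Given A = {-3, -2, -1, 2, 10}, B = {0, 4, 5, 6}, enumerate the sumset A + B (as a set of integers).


A + B = {a + b : a ∈ A, b ∈ B}.
Enumerate all |A|·|B| = 5·4 = 20 pairs (a, b) and collect distinct sums.
a = -3: -3+0=-3, -3+4=1, -3+5=2, -3+6=3
a = -2: -2+0=-2, -2+4=2, -2+5=3, -2+6=4
a = -1: -1+0=-1, -1+4=3, -1+5=4, -1+6=5
a = 2: 2+0=2, 2+4=6, 2+5=7, 2+6=8
a = 10: 10+0=10, 10+4=14, 10+5=15, 10+6=16
Collecting distinct sums: A + B = {-3, -2, -1, 1, 2, 3, 4, 5, 6, 7, 8, 10, 14, 15, 16}
|A + B| = 15

A + B = {-3, -2, -1, 1, 2, 3, 4, 5, 6, 7, 8, 10, 14, 15, 16}


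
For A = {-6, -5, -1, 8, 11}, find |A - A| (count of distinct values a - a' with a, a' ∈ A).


A - A = {a - a' : a, a' ∈ A}; |A| = 5.
Bounds: 2|A|-1 ≤ |A - A| ≤ |A|² - |A| + 1, i.e. 9 ≤ |A - A| ≤ 21.
Note: 0 ∈ A - A always (from a - a). The set is symmetric: if d ∈ A - A then -d ∈ A - A.
Enumerate nonzero differences d = a - a' with a > a' (then include -d):
Positive differences: {1, 3, 4, 5, 9, 12, 13, 14, 16, 17}
Full difference set: {0} ∪ (positive diffs) ∪ (negative diffs).
|A - A| = 1 + 2·10 = 21 (matches direct enumeration: 21).

|A - A| = 21


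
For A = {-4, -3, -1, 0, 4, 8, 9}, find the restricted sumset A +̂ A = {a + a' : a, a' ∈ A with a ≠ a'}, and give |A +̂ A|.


Restricted sumset: A +̂ A = {a + a' : a ∈ A, a' ∈ A, a ≠ a'}.
Equivalently, take A + A and drop any sum 2a that is achievable ONLY as a + a for a ∈ A (i.e. sums representable only with equal summands).
Enumerate pairs (a, a') with a < a' (symmetric, so each unordered pair gives one sum; this covers all a ≠ a'):
  -4 + -3 = -7
  -4 + -1 = -5
  -4 + 0 = -4
  -4 + 4 = 0
  -4 + 8 = 4
  -4 + 9 = 5
  -3 + -1 = -4
  -3 + 0 = -3
  -3 + 4 = 1
  -3 + 8 = 5
  -3 + 9 = 6
  -1 + 0 = -1
  -1 + 4 = 3
  -1 + 8 = 7
  -1 + 9 = 8
  0 + 4 = 4
  0 + 8 = 8
  0 + 9 = 9
  4 + 8 = 12
  4 + 9 = 13
  8 + 9 = 17
Collected distinct sums: {-7, -5, -4, -3, -1, 0, 1, 3, 4, 5, 6, 7, 8, 9, 12, 13, 17}
|A +̂ A| = 17
(Reference bound: |A +̂ A| ≥ 2|A| - 3 for |A| ≥ 2, with |A| = 7 giving ≥ 11.)

|A +̂ A| = 17


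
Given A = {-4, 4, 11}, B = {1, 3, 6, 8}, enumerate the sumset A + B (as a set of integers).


A + B = {a + b : a ∈ A, b ∈ B}.
Enumerate all |A|·|B| = 3·4 = 12 pairs (a, b) and collect distinct sums.
a = -4: -4+1=-3, -4+3=-1, -4+6=2, -4+8=4
a = 4: 4+1=5, 4+3=7, 4+6=10, 4+8=12
a = 11: 11+1=12, 11+3=14, 11+6=17, 11+8=19
Collecting distinct sums: A + B = {-3, -1, 2, 4, 5, 7, 10, 12, 14, 17, 19}
|A + B| = 11

A + B = {-3, -1, 2, 4, 5, 7, 10, 12, 14, 17, 19}


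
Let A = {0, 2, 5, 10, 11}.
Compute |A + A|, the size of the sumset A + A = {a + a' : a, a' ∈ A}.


A + A = {a + a' : a, a' ∈ A}; |A| = 5.
General bounds: 2|A| - 1 ≤ |A + A| ≤ |A|(|A|+1)/2, i.e. 9 ≤ |A + A| ≤ 15.
Lower bound 2|A|-1 is attained iff A is an arithmetic progression.
Enumerate sums a + a' for a ≤ a' (symmetric, so this suffices):
a = 0: 0+0=0, 0+2=2, 0+5=5, 0+10=10, 0+11=11
a = 2: 2+2=4, 2+5=7, 2+10=12, 2+11=13
a = 5: 5+5=10, 5+10=15, 5+11=16
a = 10: 10+10=20, 10+11=21
a = 11: 11+11=22
Distinct sums: {0, 2, 4, 5, 7, 10, 11, 12, 13, 15, 16, 20, 21, 22}
|A + A| = 14

|A + A| = 14
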